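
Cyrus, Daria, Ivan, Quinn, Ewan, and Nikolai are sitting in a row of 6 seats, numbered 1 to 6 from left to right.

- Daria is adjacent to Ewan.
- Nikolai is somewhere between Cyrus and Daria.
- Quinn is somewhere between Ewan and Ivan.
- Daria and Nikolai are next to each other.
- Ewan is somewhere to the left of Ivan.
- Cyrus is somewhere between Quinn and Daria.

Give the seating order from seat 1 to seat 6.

From clues 1–2: Nikolai is in {2,3,4,5}.
From clues 1–3: Quinn is in {2,3,4,5}.
From clues 1–4: Daria is in {2,3,4,5}.
From clues 1–5: Daria is in {2,3}.
From clues 1–6: Ewan → seat 1, Daria → seat 2, Nikolai → seat 3, Cyrus → seat 4, Quinn → seat 5, Ivan → seat 6.

Ewan, Daria, Nikolai, Cyrus, Quinn, Ivan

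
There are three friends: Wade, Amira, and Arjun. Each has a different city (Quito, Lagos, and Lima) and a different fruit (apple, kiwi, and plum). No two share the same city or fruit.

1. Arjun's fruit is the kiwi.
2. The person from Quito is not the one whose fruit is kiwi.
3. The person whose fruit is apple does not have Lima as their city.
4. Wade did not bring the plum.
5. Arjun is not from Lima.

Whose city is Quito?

With clues 1–2, Arjun is impossible for the one with city Quito.
With clues 1–5, Amira is impossible for the one with city Quito.
That leaves Wade.

Wade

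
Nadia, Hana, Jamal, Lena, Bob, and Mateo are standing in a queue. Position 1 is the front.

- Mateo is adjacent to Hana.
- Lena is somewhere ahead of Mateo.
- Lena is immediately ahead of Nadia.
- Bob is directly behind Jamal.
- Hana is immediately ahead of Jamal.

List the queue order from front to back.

Lena, Nadia, Mateo, Hana, Jamal, Bob

From clues 1–2: Lena is in {1,2,3,4}.
From clues 1–3: Nadia is in {2,3,4}.
From clues 1–4: Nadia is in {2,4}.
From clues 1–5: Lena → position 1, Nadia → position 2, Mateo → position 3, Hana → position 4, Jamal → position 5, Bob → position 6.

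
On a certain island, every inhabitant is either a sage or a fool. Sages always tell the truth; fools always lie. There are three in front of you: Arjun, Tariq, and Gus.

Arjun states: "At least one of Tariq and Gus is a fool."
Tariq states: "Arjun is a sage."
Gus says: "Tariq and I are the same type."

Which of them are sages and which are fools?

Arjun: sage, Tariq: sage, Gus: fool

Consider Arjun. Suppose Arjun is a fool.
Then no assignment of the remaining roles makes every statement match its speaker's type — contradiction.
So Arjun is a sage.
With that fixed, Tariq's statement is true, so Tariq is a sage.
Consider Gus. Suppose Gus is a sage.
Then Arjun's statement comes out false, contradicting Arjun being a sage.
So Gus is a fool.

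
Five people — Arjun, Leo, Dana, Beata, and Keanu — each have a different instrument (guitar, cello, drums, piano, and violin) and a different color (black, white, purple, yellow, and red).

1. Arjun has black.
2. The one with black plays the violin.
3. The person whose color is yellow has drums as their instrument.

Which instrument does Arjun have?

With clues 1–2, cello, drums, guitar, and piano are impossible for Arjun's instrument.
That leaves violin.

violin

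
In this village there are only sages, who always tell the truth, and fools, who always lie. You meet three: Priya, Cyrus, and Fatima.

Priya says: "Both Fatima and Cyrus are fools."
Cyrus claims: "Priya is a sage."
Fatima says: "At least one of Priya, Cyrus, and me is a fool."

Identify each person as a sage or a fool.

Consider Priya. Suppose Priya is a sage.
Then no assignment of the remaining roles makes every statement match its speaker's type — contradiction.
So Priya is a fool.
With that fixed, Cyrus's statement is false, so Cyrus is a fool.
With that fixed, Fatima's statement is true, so Fatima is a sage.

Priya: fool, Cyrus: fool, Fatima: sage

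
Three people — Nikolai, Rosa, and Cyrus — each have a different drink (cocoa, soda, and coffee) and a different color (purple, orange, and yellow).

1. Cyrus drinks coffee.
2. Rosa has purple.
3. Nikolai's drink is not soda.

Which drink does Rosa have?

soda

Clue 1 rules out coffee for Rosa's drink.
With clues 1–3, cocoa is impossible for Rosa's drink.
That leaves soda.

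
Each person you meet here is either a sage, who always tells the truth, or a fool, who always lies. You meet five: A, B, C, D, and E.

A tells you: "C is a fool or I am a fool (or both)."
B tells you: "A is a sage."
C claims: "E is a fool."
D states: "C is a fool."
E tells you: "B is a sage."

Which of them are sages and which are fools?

Consider A. Suppose A is a fool.
Then A's own statement would have to be false, but it can't be — contradiction.
So A is a sage.
With that fixed, B's statement is true, so B is a sage.
With that fixed, E's statement is true, so E is a sage.
With that fixed, C's statement is false, so C is a fool.
With that fixed, D's statement is true, so D is a sage.

A: sage, B: sage, C: fool, D: sage, E: sage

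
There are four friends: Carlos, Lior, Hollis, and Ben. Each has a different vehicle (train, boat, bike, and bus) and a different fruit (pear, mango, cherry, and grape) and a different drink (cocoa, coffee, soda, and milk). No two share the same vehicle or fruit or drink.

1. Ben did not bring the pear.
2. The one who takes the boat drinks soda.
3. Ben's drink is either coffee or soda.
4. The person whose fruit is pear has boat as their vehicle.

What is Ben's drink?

coffee

With clues 1–3, cocoa and milk are impossible for Ben's drink.
With clues 1–4, soda is impossible for Ben's drink.
That leaves coffee.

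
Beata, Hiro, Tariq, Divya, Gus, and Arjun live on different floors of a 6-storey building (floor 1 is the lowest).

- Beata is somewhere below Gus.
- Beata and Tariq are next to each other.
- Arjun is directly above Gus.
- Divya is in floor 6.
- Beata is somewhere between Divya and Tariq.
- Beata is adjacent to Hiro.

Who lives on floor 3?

Hiro

With clues 1–3, Arjun is ruled out for floor 3.
With clues 1–4, Divya is ruled out for floor 3.
With clues 1–5, Tariq is ruled out for floor 3.
With clues 1–6, Beata and Gus are ruled out for floor 3.
So floor 3 is Hiro.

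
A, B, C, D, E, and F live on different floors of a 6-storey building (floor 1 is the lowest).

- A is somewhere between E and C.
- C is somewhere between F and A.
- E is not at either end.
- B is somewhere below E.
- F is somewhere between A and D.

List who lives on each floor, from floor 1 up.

B, E, A, C, F, D

From clue 1: A is in {2,3,4,5}.
From clues 1–3: A is in {3,4}.
From clues 1–5: B → floor 1, E → floor 2, A → floor 3, C → floor 4, F → floor 5, D → floor 6.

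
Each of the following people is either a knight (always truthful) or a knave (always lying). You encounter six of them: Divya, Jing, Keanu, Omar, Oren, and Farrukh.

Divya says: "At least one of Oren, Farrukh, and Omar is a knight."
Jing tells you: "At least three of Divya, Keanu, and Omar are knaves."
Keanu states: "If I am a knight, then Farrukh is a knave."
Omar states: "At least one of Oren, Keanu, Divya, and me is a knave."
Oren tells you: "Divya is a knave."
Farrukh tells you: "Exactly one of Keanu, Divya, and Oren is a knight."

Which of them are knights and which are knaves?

Divya: knight, Jing: knave, Keanu: knight, Omar: knight, Oren: knave, Farrukh: knave

Consider Divya. Suppose Divya is a knave.
Then no assignment of the remaining roles makes every statement match its speaker's type — contradiction.
So Divya is a knight.
With that fixed, Jing's statement is false, so Jing is a knave.
With that fixed, Oren's statement is false, so Oren is a knave.
With that fixed, Omar's statement is true, so Omar is a knight.
Consider Keanu. Suppose Keanu is a knave.
Then Keanu's own statement would have to be false, but it can't be — contradiction.
So Keanu is a knight.
With that fixed, Farrukh's statement is false, so Farrukh is a knave.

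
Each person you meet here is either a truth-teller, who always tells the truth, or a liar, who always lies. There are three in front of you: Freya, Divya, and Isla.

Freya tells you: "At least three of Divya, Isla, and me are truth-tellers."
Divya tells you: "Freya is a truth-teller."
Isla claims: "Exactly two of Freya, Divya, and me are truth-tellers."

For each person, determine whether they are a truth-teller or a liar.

Freya: liar, Divya: liar, Isla: liar

Consider Freya. Suppose Freya is a truth-teller.
Then no assignment of the remaining roles makes every statement match its speaker's type — contradiction.
So Freya is a liar.
With that fixed, Divya's statement is false, so Divya is a liar.
With that fixed, Isla's statement is false, so Isla is a liar.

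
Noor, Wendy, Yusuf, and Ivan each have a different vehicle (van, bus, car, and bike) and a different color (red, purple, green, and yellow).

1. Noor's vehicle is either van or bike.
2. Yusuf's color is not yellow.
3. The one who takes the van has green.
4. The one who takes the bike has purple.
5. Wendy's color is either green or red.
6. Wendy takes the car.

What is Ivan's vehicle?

bus

With clues 1–5, bike and van are impossible for Ivan's vehicle.
With clues 1–6, car is impossible for Ivan's vehicle.
That leaves bus.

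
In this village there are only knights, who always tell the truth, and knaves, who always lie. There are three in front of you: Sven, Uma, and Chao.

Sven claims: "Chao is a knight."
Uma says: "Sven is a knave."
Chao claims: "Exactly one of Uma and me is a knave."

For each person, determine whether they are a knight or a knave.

Sven: knight, Uma: knave, Chao: knight

Consider Sven. Suppose Sven is a knave.
Then no assignment of the remaining roles makes every statement match its speaker's type — contradiction.
So Sven is a knight.
With that fixed, Uma's statement is false, so Uma is a knave.
Consider Chao. Suppose Chao is a knave.
Then Sven's statement comes out false, contradicting Sven being a knight.
So Chao is a knight.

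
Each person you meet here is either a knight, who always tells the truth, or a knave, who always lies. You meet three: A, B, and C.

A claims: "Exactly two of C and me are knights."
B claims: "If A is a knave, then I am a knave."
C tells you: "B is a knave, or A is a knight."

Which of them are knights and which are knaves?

A: knight, B: knight, C: knight

Consider A. Suppose A is a knave.
Then whichever role B has, B's statement has the wrong truth value — contradiction.
So A is a knight.
With that fixed, B's statement is true, so B is a knight.
With that fixed, C's statement is true, so C is a knight.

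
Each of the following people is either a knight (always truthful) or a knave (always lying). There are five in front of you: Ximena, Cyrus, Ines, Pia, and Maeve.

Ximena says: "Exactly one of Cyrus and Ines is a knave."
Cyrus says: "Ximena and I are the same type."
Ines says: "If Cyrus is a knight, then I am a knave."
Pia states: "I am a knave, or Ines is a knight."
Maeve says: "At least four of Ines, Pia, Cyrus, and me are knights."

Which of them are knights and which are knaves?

Ximena: knight, Cyrus: knave, Ines: knight, Pia: knight, Maeve: knave

Consider Ximena. Suppose Ximena is a knave.
Then whichever role Cyrus has, Cyrus's statement has the wrong truth value — contradiction.
So Ximena is a knight.
Consider Cyrus. Suppose Cyrus is a knight.
Then whichever role Ines has, Ines's statement has the wrong truth value — contradiction.
So Cyrus is a knave.
With that fixed, Ines's statement is true, so Ines is a knight.
With that fixed, Pia's statement is true, so Pia is a knight.
With that fixed, Maeve's statement is false, so Maeve is a knave.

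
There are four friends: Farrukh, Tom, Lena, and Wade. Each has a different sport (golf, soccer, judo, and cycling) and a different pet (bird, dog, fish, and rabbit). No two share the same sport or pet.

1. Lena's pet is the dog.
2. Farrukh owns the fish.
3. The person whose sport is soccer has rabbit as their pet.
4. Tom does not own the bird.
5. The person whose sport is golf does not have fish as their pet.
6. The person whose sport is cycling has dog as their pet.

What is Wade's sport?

With clues 1–4, soccer is impossible for Wade's sport.
With clues 1–6, cycling and judo are impossible for Wade's sport.
That leaves golf.

golf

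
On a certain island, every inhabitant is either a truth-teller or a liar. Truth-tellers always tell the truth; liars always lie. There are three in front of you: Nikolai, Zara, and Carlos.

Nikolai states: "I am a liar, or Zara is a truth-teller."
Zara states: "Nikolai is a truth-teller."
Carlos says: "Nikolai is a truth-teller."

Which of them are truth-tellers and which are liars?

Consider Nikolai. Suppose Nikolai is a liar.
Then Nikolai's own statement would have to be false, but it can't be — contradiction.
So Nikolai is a truth-teller.
With that fixed, Zara's statement is true, so Zara is a truth-teller.
With that fixed, Carlos's statement is true, so Carlos is a truth-teller.

Nikolai: truth-teller, Zara: truth-teller, Carlos: truth-teller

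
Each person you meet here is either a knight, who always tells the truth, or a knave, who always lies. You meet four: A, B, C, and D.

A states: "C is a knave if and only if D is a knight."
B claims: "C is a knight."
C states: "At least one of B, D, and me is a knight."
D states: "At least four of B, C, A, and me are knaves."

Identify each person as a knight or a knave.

Consider A. Suppose A is a knave.
Then no assignment of the remaining roles makes every statement match its speaker's type — contradiction.
So A is a knight.
With that fixed, D's statement is false, so D is a knave.
Consider B. Suppose B is a knave.
Then no assignment of the remaining roles makes every statement match its speaker's type — contradiction.
So B is a knight.
With that fixed, C's statement is true, so C is a knight.

A: knight, B: knight, C: knight, D: knave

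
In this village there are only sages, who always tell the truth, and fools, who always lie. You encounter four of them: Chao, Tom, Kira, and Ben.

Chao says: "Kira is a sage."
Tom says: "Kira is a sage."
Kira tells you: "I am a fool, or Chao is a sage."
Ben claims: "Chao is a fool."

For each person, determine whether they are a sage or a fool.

Consider Chao. Suppose Chao is a fool.
Then whichever role Kira has, Kira's statement has the wrong truth value — contradiction.
So Chao is a sage.
With that fixed, Kira's statement is true, so Kira is a sage.
With that fixed, Ben's statement is false, so Ben is a fool.
With that fixed, Tom's statement is true, so Tom is a sage.

Chao: sage, Tom: sage, Kira: sage, Ben: fool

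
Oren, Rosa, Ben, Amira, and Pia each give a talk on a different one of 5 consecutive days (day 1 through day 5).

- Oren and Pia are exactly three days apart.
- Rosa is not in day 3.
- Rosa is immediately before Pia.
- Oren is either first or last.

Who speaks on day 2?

Pia

With clues 1–3, Amira, Ben, and Rosa are ruled out for day 2.
With clues 1–4, Oren is ruled out for day 2.
So day 2 is Pia.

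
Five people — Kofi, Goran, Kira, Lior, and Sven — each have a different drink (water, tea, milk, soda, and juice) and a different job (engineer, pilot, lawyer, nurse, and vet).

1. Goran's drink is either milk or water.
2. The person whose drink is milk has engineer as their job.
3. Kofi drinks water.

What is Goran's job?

engineer

With clues 1–3, lawyer, nurse, pilot, and vet are impossible for Goran's job.
That leaves engineer.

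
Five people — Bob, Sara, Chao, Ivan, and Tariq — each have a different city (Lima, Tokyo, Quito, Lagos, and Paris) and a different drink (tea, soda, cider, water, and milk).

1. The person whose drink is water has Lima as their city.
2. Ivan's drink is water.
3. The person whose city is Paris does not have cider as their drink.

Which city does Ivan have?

With clues 1–2, Lagos, Paris, Quito, and Tokyo are impossible for Ivan's city.
That leaves Lima.

Lima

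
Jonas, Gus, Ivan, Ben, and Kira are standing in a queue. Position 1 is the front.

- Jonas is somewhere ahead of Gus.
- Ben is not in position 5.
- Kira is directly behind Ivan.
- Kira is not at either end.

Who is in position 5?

With clue 1, Jonas is ruled out for position 5.
With clues 1–2, Ben is ruled out for position 5.
With clues 1–3, Ivan is ruled out for position 5.
With clues 1–4, Kira is ruled out for position 5.
So position 5 is Gus.

Gus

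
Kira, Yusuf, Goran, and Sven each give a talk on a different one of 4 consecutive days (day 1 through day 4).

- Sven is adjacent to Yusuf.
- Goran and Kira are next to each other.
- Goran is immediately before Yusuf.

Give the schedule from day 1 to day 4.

Kira, Goran, Yusuf, Sven

From clues 1–3: Kira → day 1, Goran → day 2, Yusuf → day 3, Sven → day 4.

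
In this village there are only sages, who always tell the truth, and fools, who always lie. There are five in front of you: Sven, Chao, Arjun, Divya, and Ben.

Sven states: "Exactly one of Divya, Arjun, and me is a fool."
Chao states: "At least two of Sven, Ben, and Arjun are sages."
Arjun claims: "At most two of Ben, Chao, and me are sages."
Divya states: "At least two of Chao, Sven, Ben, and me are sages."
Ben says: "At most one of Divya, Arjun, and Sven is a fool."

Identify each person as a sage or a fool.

Sven: fool, Chao: fool, Arjun: sage, Divya: fool, Ben: fool

Consider Sven. Suppose Sven is a sage.
Then no assignment of the remaining roles makes every statement match its speaker's type — contradiction.
So Sven is a fool.
Consider Chao. Suppose Chao is a sage.
Then no assignment of the remaining roles makes every statement match its speaker's type — contradiction.
So Chao is a fool.
With that fixed, Arjun's statement is true, so Arjun is a sage.
Consider Divya. Suppose Divya is a sage.
Then Sven's statement comes out true, contradicting Sven being a fool.
So Divya is a fool.
With that fixed, Ben's statement is false, so Ben is a fool.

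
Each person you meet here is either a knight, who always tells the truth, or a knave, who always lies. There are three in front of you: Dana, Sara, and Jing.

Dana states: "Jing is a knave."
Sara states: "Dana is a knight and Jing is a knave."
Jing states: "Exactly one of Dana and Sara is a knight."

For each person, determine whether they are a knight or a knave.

Consider Dana. Suppose Dana is a knave.
Then no assignment of the remaining roles makes every statement match its speaker's type — contradiction.
So Dana is a knight.
Consider Sara. Suppose Sara is a knave.
Then no assignment of the remaining roles makes every statement match its speaker's type — contradiction.
So Sara is a knight.
With that fixed, Jing's statement is false, so Jing is a knave.

Dana: knight, Sara: knight, Jing: knave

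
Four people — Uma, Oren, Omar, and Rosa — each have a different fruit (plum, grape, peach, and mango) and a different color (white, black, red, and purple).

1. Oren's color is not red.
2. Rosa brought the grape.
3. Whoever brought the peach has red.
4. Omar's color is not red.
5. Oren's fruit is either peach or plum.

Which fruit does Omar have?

With clues 1–2, grape is impossible for Omar's fruit.
With clues 1–4, peach is impossible for Omar's fruit.
With clues 1–5, plum is impossible for Omar's fruit.
That leaves mango.

mango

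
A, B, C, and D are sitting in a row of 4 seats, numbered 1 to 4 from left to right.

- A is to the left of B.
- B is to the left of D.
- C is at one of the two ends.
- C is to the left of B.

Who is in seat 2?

With clues 1–2, D is ruled out for seat 2.
With clues 1–3, C is ruled out for seat 2.
With clues 1–4, B is ruled out for seat 2.
So seat 2 is A.

A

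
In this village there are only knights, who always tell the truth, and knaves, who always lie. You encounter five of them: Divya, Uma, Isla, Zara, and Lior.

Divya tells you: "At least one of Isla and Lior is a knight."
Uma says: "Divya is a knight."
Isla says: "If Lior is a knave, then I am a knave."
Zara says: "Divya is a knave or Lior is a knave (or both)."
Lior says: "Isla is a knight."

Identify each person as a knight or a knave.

Consider Divya. Suppose Divya is a knave.
Then no assignment of the remaining roles makes every statement match its speaker's type — contradiction.
So Divya is a knight.
With that fixed, Uma's statement is true, so Uma is a knight.
Consider Isla. Suppose Isla is a knave.
Then Isla's own statement would have to be false, but it can't be — contradiction.
So Isla is a knight.
With that fixed, Lior's statement is true, so Lior is a knight.
With that fixed, Zara's statement is false, so Zara is a knave.

Divya: knight, Uma: knight, Isla: knight, Zara: knave, Lior: knight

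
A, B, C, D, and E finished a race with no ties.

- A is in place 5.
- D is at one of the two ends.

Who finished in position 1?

With clue 1, A is ruled out for place 1.
With clues 1–2, B, C, and E are ruled out for place 1.
So place 1 is D.

D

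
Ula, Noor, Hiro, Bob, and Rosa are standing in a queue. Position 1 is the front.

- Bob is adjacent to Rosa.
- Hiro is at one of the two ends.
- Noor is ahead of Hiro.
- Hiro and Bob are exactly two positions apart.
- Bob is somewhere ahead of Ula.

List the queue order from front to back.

From clues 1–2: Hiro is in {1,5}.
From clues 1–3: Hiro → position 5.
From clues 1–4: Bob → position 3.
From clues 1–5: Noor → position 1, Rosa → position 2, Ula → position 4.

Noor, Rosa, Bob, Ula, Hiro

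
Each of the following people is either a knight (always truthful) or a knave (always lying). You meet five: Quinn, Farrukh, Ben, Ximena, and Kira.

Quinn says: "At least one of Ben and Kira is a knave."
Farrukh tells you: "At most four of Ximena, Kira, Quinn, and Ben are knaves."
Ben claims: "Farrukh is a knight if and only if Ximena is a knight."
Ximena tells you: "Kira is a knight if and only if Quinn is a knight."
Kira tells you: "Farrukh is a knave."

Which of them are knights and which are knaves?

Regardless of anyone's role, Farrukh's statement is true, so Farrukh is a knight.
With that fixed, Kira's statement is false, so Kira is a knave.
With that fixed, Quinn's statement is true, so Quinn is a knight.
With that fixed, Ximena's statement is false, so Ximena is a knave.
With that fixed, Ben's statement is false, so Ben is a knave.

Quinn: knight, Farrukh: knight, Ben: knave, Ximena: knave, Kira: knave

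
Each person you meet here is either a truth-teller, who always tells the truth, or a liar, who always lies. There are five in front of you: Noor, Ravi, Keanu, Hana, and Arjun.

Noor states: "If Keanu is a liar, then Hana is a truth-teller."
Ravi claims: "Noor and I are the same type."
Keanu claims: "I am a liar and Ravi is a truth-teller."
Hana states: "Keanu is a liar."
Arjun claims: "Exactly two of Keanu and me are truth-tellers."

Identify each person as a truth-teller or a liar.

Consider Noor. Suppose Noor is a liar.
Then whichever role Ravi has, Ravi's statement has the wrong truth value — contradiction.
So Noor is a truth-teller.
Consider Ravi. Suppose Ravi is a truth-teller.
Then whichever role Keanu has, Keanu's statement has the wrong truth value — contradiction.
So Ravi is a liar.
With that fixed, Keanu's statement is false, so Keanu is a liar.
With that fixed, Hana's statement is true, so Hana is a truth-teller.
With that fixed, Arjun's statement is false, so Arjun is a liar.

Noor: truth-teller, Ravi: liar, Keanu: liar, Hana: truth-teller, Arjun: liar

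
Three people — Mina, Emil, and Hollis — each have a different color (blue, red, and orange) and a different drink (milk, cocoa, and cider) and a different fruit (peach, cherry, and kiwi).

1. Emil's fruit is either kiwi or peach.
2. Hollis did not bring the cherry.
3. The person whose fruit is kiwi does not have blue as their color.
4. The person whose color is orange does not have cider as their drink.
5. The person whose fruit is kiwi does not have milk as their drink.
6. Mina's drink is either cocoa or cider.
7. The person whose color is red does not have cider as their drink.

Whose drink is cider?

With clues 1–7, Emil and Hollis are impossible for the one with drink cider.
That leaves Mina.

Mina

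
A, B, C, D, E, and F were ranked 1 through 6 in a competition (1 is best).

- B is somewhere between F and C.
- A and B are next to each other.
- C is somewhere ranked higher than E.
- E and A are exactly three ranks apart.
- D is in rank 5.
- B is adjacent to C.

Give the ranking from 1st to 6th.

From clue 1: B is in {2,3,4,5}.
From clues 1–2: A is in {2,3,4,5}.
From clues 1–4: A is in {2,3,5}.
From clues 1–5: B → rank 2, A → rank 3, D → rank 5, E → rank 6.
From clues 1–6: C → rank 1, F → rank 4.

C, B, A, F, D, E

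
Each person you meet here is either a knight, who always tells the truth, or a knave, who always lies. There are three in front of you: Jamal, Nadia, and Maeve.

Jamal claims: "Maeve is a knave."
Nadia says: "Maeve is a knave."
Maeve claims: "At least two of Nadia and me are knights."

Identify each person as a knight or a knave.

Consider Jamal. Suppose Jamal is a knave.
Then no assignment of the remaining roles makes every statement match its speaker's type — contradiction.
So Jamal is a knight.
Consider Nadia. Suppose Nadia is a knave.
Then no assignment of the remaining roles makes every statement match its speaker's type — contradiction.
So Nadia is a knight.
Consider Maeve. Suppose Maeve is a knight.
Then Jamal's statement comes out false, contradicting Jamal being a knight.
So Maeve is a knave.

Jamal: knight, Nadia: knight, Maeve: knave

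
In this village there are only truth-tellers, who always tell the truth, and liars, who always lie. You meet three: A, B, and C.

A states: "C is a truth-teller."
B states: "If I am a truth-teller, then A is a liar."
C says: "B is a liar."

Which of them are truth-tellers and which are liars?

A: liar, B: truth-teller, C: liar

Consider A. Suppose A is a truth-teller.
Then whichever role B has, B's statement has the wrong truth value — contradiction.
So A is a liar.
With that fixed, B's statement is true, so B is a truth-teller.
With that fixed, C's statement is false, so C is a liar.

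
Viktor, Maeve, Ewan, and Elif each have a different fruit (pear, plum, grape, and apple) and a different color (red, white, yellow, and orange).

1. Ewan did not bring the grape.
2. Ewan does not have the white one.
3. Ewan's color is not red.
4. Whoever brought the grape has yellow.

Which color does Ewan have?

orange

With clues 1–2, white is impossible for Ewan's color.
With clues 1–3, red is impossible for Ewan's color.
With clues 1–4, yellow is impossible for Ewan's color.
That leaves orange.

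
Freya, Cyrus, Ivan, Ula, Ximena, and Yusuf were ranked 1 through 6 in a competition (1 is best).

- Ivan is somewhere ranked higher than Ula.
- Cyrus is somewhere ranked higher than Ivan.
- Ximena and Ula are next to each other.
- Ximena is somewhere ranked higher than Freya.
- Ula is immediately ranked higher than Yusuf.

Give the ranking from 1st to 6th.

Cyrus, Ivan, Ximena, Ula, Yusuf, Freya

From clue 1: Ivan is in {1,2,3,4,5}.
From clues 1–2: Cyrus is in {1,2,3,4}.
From clues 1–3: Cyrus is in {1,2,3}.
From clues 1–4: Freya is in {5,6}.
From clues 1–5: Cyrus → rank 1, Ivan → rank 2, Ximena → rank 3, Ula → rank 4, Yusuf → rank 5, Freya → rank 6.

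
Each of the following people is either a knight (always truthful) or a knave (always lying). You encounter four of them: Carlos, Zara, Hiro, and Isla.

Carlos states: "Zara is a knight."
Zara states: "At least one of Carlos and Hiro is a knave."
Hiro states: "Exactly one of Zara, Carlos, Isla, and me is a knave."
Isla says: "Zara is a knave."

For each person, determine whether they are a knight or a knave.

Consider Carlos. Suppose Carlos is a knave.
Then no assignment of the remaining roles makes every statement match its speaker's type — contradiction.
So Carlos is a knight.
Consider Zara. Suppose Zara is a knave.
Then Carlos's statement comes out false, contradicting Carlos being a knight.
So Zara is a knight.
With that fixed, Isla's statement is false, so Isla is a knave.
Consider Hiro. Suppose Hiro is a knight.
Then Zara's statement comes out false, contradicting Zara being a knight.
So Hiro is a knave.

Carlos: knight, Zara: knight, Hiro: knave, Isla: knave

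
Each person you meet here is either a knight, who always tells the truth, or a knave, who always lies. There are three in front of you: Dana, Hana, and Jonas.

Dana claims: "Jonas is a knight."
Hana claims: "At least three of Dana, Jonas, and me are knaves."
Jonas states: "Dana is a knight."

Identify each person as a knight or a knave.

Consider Dana. Suppose Dana is a knave.
Then no assignment of the remaining roles makes every statement match its speaker's type — contradiction.
So Dana is a knight.
With that fixed, Hana's statement is false, so Hana is a knave.
With that fixed, Jonas's statement is true, so Jonas is a knight.

Dana: knight, Hana: knave, Jonas: knight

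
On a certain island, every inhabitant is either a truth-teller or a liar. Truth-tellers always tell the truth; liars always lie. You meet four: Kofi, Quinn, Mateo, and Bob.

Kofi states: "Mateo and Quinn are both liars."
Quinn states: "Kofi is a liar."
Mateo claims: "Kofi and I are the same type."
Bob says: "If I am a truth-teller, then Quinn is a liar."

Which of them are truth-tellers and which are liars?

Kofi: truth-teller, Quinn: liar, Mateo: liar, Bob: truth-teller

Consider Kofi. Suppose Kofi is a liar.
Then whichever role Mateo has, Mateo's statement has the wrong truth value — contradiction.
So Kofi is a truth-teller.
With that fixed, Quinn's statement is false, so Quinn is a liar.
With that fixed, Bob's statement is true, so Bob is a truth-teller.
Consider Mateo. Suppose Mateo is a truth-teller.
Then Kofi's statement comes out false, contradicting Kofi being a truth-teller.
So Mateo is a liar.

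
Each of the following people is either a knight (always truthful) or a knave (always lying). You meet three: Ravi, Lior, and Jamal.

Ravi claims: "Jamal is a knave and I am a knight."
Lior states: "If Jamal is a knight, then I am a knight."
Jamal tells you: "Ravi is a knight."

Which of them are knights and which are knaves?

Consider Ravi. Suppose Ravi is a knight.
Then no assignment of the remaining roles makes every statement match its speaker's type — contradiction.
So Ravi is a knave.
With that fixed, Jamal's statement is false, so Jamal is a knave.
With that fixed, Lior's statement is true, so Lior is a knight.

Ravi: knave, Lior: knight, Jamal: knave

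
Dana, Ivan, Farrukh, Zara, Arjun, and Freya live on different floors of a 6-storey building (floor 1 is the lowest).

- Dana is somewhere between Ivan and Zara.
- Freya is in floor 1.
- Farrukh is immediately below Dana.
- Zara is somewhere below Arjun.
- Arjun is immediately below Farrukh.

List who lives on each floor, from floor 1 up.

From clue 1: Dana is in {2,3,4,5}.
From clues 1–2: Freya → floor 1.
From clues 1–3: Dana is in {4,5}.
From clues 1–5: Zara → floor 2, Arjun → floor 3, Farrukh → floor 4, Dana → floor 5, Ivan → floor 6.

Freya, Zara, Arjun, Farrukh, Dana, Ivan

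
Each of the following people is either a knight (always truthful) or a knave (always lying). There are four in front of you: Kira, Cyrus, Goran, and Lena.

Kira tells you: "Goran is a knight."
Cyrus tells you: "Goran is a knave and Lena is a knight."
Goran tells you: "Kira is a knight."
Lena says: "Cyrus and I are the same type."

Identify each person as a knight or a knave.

Kira: knave, Cyrus: knight, Goran: knave, Lena: knight

Consider Kira. Suppose Kira is a knight.
Then no assignment of the remaining roles makes every statement match its speaker's type — contradiction.
So Kira is a knave.
With that fixed, Goran's statement is false, so Goran is a knave.
Consider Cyrus. Suppose Cyrus is a knave.
Then whichever role Lena has, Lena's statement has the wrong truth value — contradiction.
So Cyrus is a knight.
Consider Lena. Suppose Lena is a knave.
Then Cyrus's statement comes out false, contradicting Cyrus being a knight.
So Lena is a knight.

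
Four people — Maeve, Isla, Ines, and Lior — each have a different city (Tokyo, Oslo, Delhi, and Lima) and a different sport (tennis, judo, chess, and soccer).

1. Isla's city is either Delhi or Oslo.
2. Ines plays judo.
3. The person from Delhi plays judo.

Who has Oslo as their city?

Isla

With clues 1–3, Ines, Lior, and Maeve are impossible for the one with city Oslo.
That leaves Isla.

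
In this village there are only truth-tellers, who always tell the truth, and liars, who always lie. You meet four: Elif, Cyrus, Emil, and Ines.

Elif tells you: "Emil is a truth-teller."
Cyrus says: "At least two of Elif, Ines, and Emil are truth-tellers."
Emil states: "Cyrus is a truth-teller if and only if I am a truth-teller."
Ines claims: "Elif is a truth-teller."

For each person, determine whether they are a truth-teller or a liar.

Elif: truth-teller, Cyrus: truth-teller, Emil: truth-teller, Ines: truth-teller

Consider Elif. Suppose Elif is a liar.
Then no assignment of the remaining roles makes every statement match its speaker's type — contradiction.
So Elif is a truth-teller.
With that fixed, Ines's statement is true, so Ines is a truth-teller.
With that fixed, Cyrus's statement is true, so Cyrus is a truth-teller.
Consider Emil. Suppose Emil is a liar.
Then Elif's statement comes out false, contradicting Elif being a truth-teller.
So Emil is a truth-teller.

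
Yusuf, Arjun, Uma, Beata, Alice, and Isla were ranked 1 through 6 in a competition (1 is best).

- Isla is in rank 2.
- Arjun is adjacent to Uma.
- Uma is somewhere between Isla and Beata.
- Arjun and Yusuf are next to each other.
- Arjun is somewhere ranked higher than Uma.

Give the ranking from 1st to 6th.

Alice, Isla, Yusuf, Arjun, Uma, Beata

From clue 1: Isla → rank 2.
From clues 1–2: Arjun is in {3,4,5,6}.
From clues 1–3: Beata is in {5,6}.
From clues 1–4: Alice → rank 1, Arjun → rank 4, Beata → rank 6.
From clues 1–5: Yusuf → rank 3, Uma → rank 5.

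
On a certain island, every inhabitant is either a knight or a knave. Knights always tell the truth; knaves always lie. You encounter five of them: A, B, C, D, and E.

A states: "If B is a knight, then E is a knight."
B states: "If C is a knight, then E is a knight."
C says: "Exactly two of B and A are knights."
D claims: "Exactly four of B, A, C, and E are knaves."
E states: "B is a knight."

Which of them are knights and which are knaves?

Consider A. Suppose A is a knave.
Then no assignment of the remaining roles makes every statement match its speaker's type — contradiction.
So A is a knight.
With that fixed, D's statement is false, so D is a knave.
Consider B. Suppose B is a knave.
Then no assignment of the remaining roles makes every statement match its speaker's type — contradiction.
So B is a knight.
With that fixed, C's statement is true, so C is a knight.
With that fixed, E's statement is true, so E is a knight.

A: knight, B: knight, C: knight, D: knave, E: knight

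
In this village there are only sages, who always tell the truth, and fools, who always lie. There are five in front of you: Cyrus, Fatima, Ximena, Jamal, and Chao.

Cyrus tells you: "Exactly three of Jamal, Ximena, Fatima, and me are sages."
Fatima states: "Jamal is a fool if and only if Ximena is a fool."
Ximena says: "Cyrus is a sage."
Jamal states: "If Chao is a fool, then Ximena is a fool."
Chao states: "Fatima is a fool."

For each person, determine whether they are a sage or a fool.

Consider Cyrus. Suppose Cyrus is a sage.
Then no assignment of the remaining roles makes every statement match its speaker's type — contradiction.
So Cyrus is a fool.
With that fixed, Ximena's statement is false, so Ximena is a fool.
With that fixed, Jamal's statement is true, so Jamal is a sage.
With that fixed, Fatima's statement is false, so Fatima is a fool.
With that fixed, Chao's statement is true, so Chao is a sage.

Cyrus: fool, Fatima: fool, Ximena: fool, Jamal: sage, Chao: sage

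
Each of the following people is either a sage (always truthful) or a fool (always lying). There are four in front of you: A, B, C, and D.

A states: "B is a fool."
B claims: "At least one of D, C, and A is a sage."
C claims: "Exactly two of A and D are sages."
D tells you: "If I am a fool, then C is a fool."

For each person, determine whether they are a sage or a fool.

Consider A. Suppose A is a sage.
Then no assignment of the remaining roles makes every statement match its speaker's type — contradiction.
So A is a fool.
With that fixed, C's statement is false, so C is a fool.
With that fixed, D's statement is true, so D is a sage.
With that fixed, B's statement is true, so B is a sage.

A: fool, B: sage, C: fool, D: sage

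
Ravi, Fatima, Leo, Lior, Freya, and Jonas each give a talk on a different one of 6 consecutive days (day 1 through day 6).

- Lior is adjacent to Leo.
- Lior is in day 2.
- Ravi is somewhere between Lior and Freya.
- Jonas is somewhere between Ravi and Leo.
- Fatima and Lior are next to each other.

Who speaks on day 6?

Freya

With clues 1–2, Leo and Lior are ruled out for day 6.
With clues 1–3, Ravi is ruled out for day 6.
With clues 1–4, Jonas is ruled out for day 6.
With clues 1–5, Fatima is ruled out for day 6.
So day 6 is Freya.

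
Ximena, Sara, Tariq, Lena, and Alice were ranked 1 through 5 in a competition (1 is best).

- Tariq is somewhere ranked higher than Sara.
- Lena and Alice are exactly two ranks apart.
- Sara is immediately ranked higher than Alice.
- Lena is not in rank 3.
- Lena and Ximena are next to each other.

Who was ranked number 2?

Sara

With clues 1–3, Alice is ruled out for rank 2.
With clues 1–4, Tariq and Ximena are ruled out for rank 2.
With clues 1–5, Lena is ruled out for rank 2.
So rank 2 is Sara.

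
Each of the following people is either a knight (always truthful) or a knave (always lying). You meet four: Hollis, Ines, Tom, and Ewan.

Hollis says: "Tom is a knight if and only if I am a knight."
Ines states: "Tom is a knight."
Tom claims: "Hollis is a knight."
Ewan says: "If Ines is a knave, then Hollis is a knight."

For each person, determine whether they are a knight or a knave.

Hollis: knight, Ines: knight, Tom: knight, Ewan: knight

Consider Hollis. Suppose Hollis is a knave.
Then no assignment of the remaining roles makes every statement match its speaker's type — contradiction.
So Hollis is a knight.
With that fixed, Tom's statement is true, so Tom is a knight.
With that fixed, Ewan's statement is true, so Ewan is a knight.
With that fixed, Ines's statement is true, so Ines is a knight.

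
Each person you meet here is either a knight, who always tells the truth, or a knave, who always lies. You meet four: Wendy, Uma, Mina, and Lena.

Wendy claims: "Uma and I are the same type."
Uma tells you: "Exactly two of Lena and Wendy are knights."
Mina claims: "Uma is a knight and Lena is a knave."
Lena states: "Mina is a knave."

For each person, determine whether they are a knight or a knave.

Wendy: knight, Uma: knight, Mina: knave, Lena: knight

Consider Wendy. Suppose Wendy is a knave.
Then no assignment of the remaining roles makes every statement match its speaker's type — contradiction.
So Wendy is a knight.
Consider Uma. Suppose Uma is a knave.
Then Wendy's statement comes out false, contradicting Wendy being a knight.
So Uma is a knight.
Consider Mina. Suppose Mina is a knight.
Then no assignment of the remaining roles makes every statement match its speaker's type — contradiction.
So Mina is a knave.
With that fixed, Lena's statement is true, so Lena is a knight.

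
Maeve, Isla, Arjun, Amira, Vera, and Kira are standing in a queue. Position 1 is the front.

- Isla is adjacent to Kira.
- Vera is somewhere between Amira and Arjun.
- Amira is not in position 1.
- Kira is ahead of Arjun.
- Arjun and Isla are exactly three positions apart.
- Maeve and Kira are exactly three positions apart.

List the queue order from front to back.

From clues 1–2: Vera is in {2,3,4,5}.
From clues 1–4: Vera is in {3,4,5}.
From clues 1–5: Vera is in {4,5}.
From clues 1–6: Maeve → position 1, Amira → position 2, Isla → position 3, Kira → position 4, Vera → position 5, Arjun → position 6.

Maeve, Amira, Isla, Kira, Vera, Arjun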